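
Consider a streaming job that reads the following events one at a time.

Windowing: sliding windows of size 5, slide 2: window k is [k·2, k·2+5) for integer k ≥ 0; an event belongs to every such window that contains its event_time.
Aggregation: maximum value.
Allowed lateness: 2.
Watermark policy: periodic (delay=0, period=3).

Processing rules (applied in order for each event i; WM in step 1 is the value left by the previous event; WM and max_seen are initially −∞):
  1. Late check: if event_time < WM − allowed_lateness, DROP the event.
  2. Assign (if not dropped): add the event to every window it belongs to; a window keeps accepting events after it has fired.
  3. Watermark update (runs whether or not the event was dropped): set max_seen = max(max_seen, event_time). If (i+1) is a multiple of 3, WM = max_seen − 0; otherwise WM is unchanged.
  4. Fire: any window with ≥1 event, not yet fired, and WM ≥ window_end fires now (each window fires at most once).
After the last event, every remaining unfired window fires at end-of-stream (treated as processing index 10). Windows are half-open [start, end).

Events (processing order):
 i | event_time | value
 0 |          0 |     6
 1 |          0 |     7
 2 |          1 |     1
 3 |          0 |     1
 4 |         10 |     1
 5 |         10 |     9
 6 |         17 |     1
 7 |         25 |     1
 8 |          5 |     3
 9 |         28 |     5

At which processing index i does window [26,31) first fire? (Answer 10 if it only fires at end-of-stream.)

10

i=0 t=0 v=6: → [0,5); WM=−∞
i=1 t=0 v=7: → [0,5); WM=−∞
i=2 t=1 v=1: → [0,5); WM=1
i=3 t=0 v=1: → [0,5); WM=1
i=4 t=10 v=1: → [10,15),[8,13),[6,11); WM=1
i=5 t=10 v=9: → [10,15),[8,13),[6,11); WM=10; [0,5) fires=7
i=6 t=17 v=1: → [16,21),[14,19); WM=10
i=7 t=25 v=1: → [24,29),[22,27); WM=10
i=8 t=5 v=3: DROP (t<10-2); WM=25; [6,11) fires=9 [8,13) fires=9 [10,15) fires=9 [14,19) fires=1 [16,21) fires=1
i=9 t=28 v=5: → [28,33),[26,31),[24,29); WM=25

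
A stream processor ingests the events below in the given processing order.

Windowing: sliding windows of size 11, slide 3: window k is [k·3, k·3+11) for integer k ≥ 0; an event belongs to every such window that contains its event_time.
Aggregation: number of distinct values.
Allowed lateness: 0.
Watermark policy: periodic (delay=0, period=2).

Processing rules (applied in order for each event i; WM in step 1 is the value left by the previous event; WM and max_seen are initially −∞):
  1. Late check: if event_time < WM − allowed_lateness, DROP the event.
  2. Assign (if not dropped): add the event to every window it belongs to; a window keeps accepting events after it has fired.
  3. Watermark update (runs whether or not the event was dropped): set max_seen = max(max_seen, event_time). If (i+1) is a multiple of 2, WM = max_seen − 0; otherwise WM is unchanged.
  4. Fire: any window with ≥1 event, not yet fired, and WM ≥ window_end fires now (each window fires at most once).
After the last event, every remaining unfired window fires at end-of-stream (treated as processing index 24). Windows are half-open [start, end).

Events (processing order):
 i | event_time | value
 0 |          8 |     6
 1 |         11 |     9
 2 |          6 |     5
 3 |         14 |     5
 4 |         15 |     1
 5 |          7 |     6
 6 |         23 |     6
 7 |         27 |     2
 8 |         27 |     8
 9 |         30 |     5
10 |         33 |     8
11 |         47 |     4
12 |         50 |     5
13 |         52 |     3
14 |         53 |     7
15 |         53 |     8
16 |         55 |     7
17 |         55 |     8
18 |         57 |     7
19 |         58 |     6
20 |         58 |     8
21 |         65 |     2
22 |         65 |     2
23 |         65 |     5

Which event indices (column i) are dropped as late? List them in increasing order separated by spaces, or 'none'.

2 5

i=0 t=8 v=6: → [6,17),[3,14),[0,11); WM=−∞
i=1 t=11 v=9: → [9,20),[6,17),[3,14); WM=11; [0,11) fires=1
i=2 t=6 v=5: DROP (t<11-0); WM=11
i=3 t=14 v=5: → [12,23),[9,20),[6,17); WM=14; [3,14) fires=2
i=4 t=15 v=1: → [15,26),[12,23),[9,20),[6,17); WM=14
i=5 t=7 v=6: DROP (t<14-0); WM=15
i=6 t=23 v=6: → [21,32),[18,29),[15,26); WM=15
i=7 t=27 v=2: → [27,38),[24,35),[21,32),[18,29); WM=27; [6,17) fires=4 [9,20) fires=3 [12,23) fires=2 [15,26) fires=2
i=8 t=27 v=8: → [27,38),[24,35),[21,32),[18,29); WM=27
i=9 t=30 v=5: → [30,41),[27,38),[24,35),[21,32); WM=30; [18,29) fires=3
i=10 t=33 v=8: → [33,44),[30,41),[27,38),[24,35); WM=30
i=11 t=47 v=4: → [45,56),[42,53),[39,50); WM=47; [21,32) fires=4 [24,35) fires=3 [27,38) fires=3 [30,41) fires=2 [33,44) fires=1
i=12 t=50 v=5: → [48,59),[45,56),[42,53); WM=47
i=13 t=52 v=3: → [51,62),[48,59),[45,56),[42,53); WM=52; [39,50) fires=1
i=14 t=53 v=7: → [51,62),[48,59),[45,56); WM=52
i=15 t=53 v=8: → [51,62),[48,59),[45,56); WM=53; [42,53) fires=3
i=16 t=55 v=7: → [54,65),[51,62),[48,59),[45,56); WM=53
i=17 t=55 v=8: → [54,65),[51,62),[48,59),[45,56); WM=55
i=18 t=57 v=7: → [57,68),[54,65),[51,62),[48,59); WM=55
i=19 t=58 v=6: → [57,68),[54,65),[51,62),[48,59); WM=58; [45,56) fires=5
i=20 t=58 v=8: → [57,68),[54,65),[51,62),[48,59); WM=58
i=21 t=65 v=2: → [63,74),[60,71),[57,68); WM=65; [48,59) fires=5 [51,62) fires=4 [54,65) fires=3
i=22 t=65 v=2: → [63,74),[60,71),[57,68); WM=65
i=23 t=65 v=5: → [63,74),[60,71),[57,68); WM=65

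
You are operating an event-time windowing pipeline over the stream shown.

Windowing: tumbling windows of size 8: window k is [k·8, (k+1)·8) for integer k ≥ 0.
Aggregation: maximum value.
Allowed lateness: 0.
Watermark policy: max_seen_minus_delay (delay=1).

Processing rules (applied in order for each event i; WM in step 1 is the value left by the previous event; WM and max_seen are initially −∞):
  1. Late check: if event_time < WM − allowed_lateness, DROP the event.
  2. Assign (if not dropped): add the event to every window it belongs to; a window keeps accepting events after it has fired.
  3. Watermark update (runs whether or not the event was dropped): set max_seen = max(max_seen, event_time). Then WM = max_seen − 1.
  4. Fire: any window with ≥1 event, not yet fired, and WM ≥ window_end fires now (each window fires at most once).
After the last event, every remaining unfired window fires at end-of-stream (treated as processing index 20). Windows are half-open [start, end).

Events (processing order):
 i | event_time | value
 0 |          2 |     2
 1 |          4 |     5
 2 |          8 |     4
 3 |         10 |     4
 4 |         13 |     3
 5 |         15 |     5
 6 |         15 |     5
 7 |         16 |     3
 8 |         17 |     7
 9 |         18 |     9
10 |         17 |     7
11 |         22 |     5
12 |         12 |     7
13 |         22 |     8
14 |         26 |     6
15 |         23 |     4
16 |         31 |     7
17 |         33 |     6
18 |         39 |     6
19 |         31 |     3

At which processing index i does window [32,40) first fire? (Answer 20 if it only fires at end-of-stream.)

i=0 t=2 v=2: → [0,8); WM=1
i=1 t=4 v=5: → [0,8); WM=3
i=2 t=8 v=4: → [8,16); WM=7
i=3 t=10 v=4: → [8,16); WM=9; [0,8) fires=5
i=4 t=13 v=3: → [8,16); WM=12
i=5 t=15 v=5: → [8,16); WM=14
i=6 t=15 v=5: → [8,16); WM=14
i=7 t=16 v=3: → [16,24); WM=15
i=8 t=17 v=7: → [16,24); WM=16; [8,16) fires=5
i=9 t=18 v=9: → [16,24); WM=17
i=10 t=17 v=7: → [16,24); WM=17
i=11 t=22 v=5: → [16,24); WM=21
i=12 t=12 v=7: DROP (t<21-0); WM=21
i=13 t=22 v=8: → [16,24); WM=21
i=14 t=26 v=6: → [24,32); WM=25; [16,24) fires=9
i=15 t=23 v=4: DROP (t<25-0); WM=25
i=16 t=31 v=7: → [24,32); WM=30
i=17 t=33 v=6: → [32,40); WM=32; [24,32) fires=7
i=18 t=39 v=6: → [32,40); WM=38
i=19 t=31 v=3: DROP (t<38-0); WM=38

20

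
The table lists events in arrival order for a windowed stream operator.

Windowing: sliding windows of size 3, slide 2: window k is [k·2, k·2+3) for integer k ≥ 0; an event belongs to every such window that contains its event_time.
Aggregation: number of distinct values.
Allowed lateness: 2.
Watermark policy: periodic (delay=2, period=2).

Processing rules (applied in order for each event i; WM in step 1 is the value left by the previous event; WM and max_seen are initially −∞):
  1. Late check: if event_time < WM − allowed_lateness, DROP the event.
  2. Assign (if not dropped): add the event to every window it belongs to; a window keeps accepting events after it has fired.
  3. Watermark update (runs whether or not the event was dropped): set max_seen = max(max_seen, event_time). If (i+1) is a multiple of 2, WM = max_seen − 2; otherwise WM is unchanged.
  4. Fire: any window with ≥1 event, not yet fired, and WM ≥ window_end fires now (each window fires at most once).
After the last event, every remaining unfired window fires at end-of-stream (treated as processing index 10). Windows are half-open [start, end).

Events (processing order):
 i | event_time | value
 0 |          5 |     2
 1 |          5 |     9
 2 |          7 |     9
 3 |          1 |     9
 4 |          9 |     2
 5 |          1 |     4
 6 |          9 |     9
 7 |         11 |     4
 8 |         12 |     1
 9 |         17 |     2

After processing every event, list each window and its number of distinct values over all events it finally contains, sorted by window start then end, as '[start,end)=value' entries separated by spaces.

i=0 t=5 v=2: → [4,7); WM=−∞
i=1 t=5 v=9: → [4,7); WM=3
i=2 t=7 v=9: → [6,9); WM=3
i=3 t=1 v=9: → [0,3); WM=5; [0,3) fires=1
i=4 t=9 v=2: → [8,11); WM=5
i=5 t=1 v=4: DROP (t<5-2); WM=7; [4,7) fires=2
i=6 t=9 v=9: → [8,11); WM=7
i=7 t=11 v=4: → [10,13); WM=9; [6,9) fires=1
i=8 t=12 v=1: → [12,15),[10,13); WM=9
i=9 t=17 v=2: → [16,19); WM=15; [8,11) fires=2 [10,13) fires=2 [12,15) fires=1

[0,3)=1 [4,7)=2 [6,9)=1 [8,11)=2 [10,13)=2 [12,15)=1 [16,19)=1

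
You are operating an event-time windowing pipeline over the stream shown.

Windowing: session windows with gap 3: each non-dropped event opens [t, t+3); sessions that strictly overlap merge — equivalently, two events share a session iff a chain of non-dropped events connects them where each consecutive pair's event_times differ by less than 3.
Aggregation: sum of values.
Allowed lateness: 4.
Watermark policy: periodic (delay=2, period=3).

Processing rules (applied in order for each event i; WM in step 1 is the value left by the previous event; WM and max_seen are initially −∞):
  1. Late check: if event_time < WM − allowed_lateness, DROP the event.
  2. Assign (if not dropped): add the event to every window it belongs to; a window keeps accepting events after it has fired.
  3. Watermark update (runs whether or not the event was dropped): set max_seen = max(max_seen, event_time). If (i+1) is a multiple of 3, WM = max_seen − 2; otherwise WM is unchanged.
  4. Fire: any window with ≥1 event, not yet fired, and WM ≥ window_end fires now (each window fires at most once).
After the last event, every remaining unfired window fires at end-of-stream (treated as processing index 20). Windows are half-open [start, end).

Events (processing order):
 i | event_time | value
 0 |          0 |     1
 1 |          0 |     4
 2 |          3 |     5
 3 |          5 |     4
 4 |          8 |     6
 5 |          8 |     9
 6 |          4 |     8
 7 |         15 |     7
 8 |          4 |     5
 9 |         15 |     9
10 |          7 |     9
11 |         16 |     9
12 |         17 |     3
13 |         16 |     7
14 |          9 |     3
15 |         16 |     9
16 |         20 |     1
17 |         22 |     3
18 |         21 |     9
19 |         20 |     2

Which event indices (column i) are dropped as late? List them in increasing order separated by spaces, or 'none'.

i=0 t=0 v=1: → [0,3); WM=−∞
i=1 t=0 v=4: → [0,3); WM=−∞
i=2 t=3 v=5: → [3,6); WM=1
i=3 t=5 v=4: → [3,8); WM=1
i=4 t=8 v=6: → [8,11); WM=1
i=5 t=8 v=9: → [8,11); WM=6
i=6 t=4 v=8: → [3,8); WM=6
i=7 t=15 v=7: → [15,18); WM=6
i=8 t=4 v=5: → [3,8); WM=13
i=9 t=15 v=9: → [15,18); WM=13
i=10 t=7 v=9: DROP (t<13-4); WM=13
i=11 t=16 v=9: → [15,19); WM=14
i=12 t=17 v=3: → [15,20); WM=14
i=13 t=16 v=7: → [15,20); WM=14
i=14 t=9 v=3: DROP (t<14-4); WM=15
i=15 t=16 v=9: → [15,20); WM=15
i=16 t=20 v=1: → [20,23); WM=15
i=17 t=22 v=3: → [20,25); WM=20
i=18 t=21 v=9: → [20,25); WM=20
i=19 t=20 v=2: → [20,25); WM=20

10 14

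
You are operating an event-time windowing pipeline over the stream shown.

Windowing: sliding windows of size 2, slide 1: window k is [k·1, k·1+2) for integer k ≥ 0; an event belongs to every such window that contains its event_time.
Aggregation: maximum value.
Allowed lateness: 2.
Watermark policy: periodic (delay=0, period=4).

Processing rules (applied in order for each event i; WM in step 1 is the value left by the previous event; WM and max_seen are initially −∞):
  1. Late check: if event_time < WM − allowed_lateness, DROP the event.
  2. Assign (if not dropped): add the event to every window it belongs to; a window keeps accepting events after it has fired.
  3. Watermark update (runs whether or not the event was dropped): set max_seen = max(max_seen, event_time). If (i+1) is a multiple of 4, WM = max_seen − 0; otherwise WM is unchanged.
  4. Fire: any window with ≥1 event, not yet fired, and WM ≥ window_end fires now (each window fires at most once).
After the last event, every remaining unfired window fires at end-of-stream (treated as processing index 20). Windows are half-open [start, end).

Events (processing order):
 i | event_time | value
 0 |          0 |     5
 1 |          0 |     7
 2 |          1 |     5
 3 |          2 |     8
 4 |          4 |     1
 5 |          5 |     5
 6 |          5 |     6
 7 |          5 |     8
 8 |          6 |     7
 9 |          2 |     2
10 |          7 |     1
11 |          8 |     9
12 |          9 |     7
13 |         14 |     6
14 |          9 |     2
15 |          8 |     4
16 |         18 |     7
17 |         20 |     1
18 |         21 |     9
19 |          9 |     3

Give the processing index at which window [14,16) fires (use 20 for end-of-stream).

19

i=0 t=0 v=5: → [0,2); WM=−∞
i=1 t=0 v=7: → [0,2); WM=−∞
i=2 t=1 v=5: → [1,3),[0,2); WM=−∞
i=3 t=2 v=8: → [2,4),[1,3); WM=2; [0,2) fires=7
i=4 t=4 v=1: → [4,6),[3,5); WM=2
i=5 t=5 v=5: → [5,7),[4,6); WM=2
i=6 t=5 v=6: → [5,7),[4,6); WM=2
i=7 t=5 v=8: → [5,7),[4,6); WM=5; [1,3) fires=8 [2,4) fires=8 [3,5) fires=1
i=8 t=6 v=7: → [6,8),[5,7); WM=5
i=9 t=2 v=2: DROP (t<5-2); WM=5
i=10 t=7 v=1: → [7,9),[6,8); WM=5
i=11 t=8 v=9: → [8,10),[7,9); WM=8; [4,6) fires=8 [5,7) fires=8 [6,8) fires=7
i=12 t=9 v=7: → [9,11),[8,10); WM=8
i=13 t=14 v=6: → [14,16),[13,15); WM=8
i=14 t=9 v=2: → [9,11),[8,10); WM=8
i=15 t=8 v=4: → [8,10),[7,9); WM=14; [7,9) fires=9 [8,10) fires=9 [9,11) fires=7
i=16 t=18 v=7: → [18,20),[17,19); WM=14
i=17 t=20 v=1: → [20,22),[19,21); WM=14
i=18 t=21 v=9: → [21,23),[20,22); WM=14
i=19 t=9 v=3: DROP (t<14-2); WM=21; [13,15) fires=6 [14,16) fires=6 [17,19) fires=7 [18,20) fires=7 [19,21) fires=1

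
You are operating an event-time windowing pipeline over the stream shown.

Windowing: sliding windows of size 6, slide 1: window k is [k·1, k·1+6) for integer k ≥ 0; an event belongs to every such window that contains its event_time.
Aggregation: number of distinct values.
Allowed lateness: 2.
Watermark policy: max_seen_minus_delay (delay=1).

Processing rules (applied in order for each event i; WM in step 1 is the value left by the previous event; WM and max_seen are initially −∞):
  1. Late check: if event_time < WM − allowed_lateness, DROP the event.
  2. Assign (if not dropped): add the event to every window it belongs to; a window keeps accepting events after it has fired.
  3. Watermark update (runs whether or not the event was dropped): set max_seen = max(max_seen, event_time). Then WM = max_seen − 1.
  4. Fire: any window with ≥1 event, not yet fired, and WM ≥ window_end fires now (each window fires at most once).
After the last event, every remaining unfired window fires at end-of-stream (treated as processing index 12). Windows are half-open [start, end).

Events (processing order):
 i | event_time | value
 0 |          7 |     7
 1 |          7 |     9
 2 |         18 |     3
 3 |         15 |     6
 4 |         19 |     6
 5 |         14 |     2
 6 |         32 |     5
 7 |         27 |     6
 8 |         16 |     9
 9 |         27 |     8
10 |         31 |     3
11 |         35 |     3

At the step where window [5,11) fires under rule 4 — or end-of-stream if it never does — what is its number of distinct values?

2

i=0 t=7 v=7: → [7,13),[6,12),[5,11),[4,10),[3,9),[2,8); WM=6
i=1 t=7 v=9: → [7,13),[6,12),[5,11),[4,10),[3,9),[2,8); WM=6
i=2 t=18 v=3: → [18,24),[17,23),[16,22),[15,21),[14,20),[13,19); WM=17; [2,8) fires=2 [3,9) fires=2 [4,10) fires=2 [5,11) fires=2 [6,12) fires=2 [7,13) fires=2
i=3 t=15 v=6: → [15,21),[14,20),[13,19),[12,18),[11,17),[10,16); WM=17; [10,16) fires=1 [11,17) fires=1
i=4 t=19 v=6: → [19,25),[18,24),[17,23),[16,22),[15,21),[14,20); WM=18; [12,18) fires=1
i=5 t=14 v=2: DROP (t<18-2); WM=18
i=6 t=32 v=5: → [32,38),[31,37),[30,36),[29,35),[28,34),[27,33); WM=31; [13,19) fires=2 [14,20) fires=2 [15,21) fires=2 [16,22) fires=2 [17,23) fires=2 [18,24) fires=2 [19,25) fires=1
i=7 t=27 v=6: DROP (t<31-2); WM=31
i=8 t=16 v=9: DROP (t<31-2); WM=31
i=9 t=27 v=8: DROP (t<31-2); WM=31
i=10 t=31 v=3: → [31,37),[30,36),[29,35),[28,34),[27,33),[26,32); WM=31
i=11 t=35 v=3: → [35,41),[34,40),[33,39),[32,38),[31,37),[30,36); WM=34; [26,32) fires=1 [27,33) fires=2 [28,34) fires=2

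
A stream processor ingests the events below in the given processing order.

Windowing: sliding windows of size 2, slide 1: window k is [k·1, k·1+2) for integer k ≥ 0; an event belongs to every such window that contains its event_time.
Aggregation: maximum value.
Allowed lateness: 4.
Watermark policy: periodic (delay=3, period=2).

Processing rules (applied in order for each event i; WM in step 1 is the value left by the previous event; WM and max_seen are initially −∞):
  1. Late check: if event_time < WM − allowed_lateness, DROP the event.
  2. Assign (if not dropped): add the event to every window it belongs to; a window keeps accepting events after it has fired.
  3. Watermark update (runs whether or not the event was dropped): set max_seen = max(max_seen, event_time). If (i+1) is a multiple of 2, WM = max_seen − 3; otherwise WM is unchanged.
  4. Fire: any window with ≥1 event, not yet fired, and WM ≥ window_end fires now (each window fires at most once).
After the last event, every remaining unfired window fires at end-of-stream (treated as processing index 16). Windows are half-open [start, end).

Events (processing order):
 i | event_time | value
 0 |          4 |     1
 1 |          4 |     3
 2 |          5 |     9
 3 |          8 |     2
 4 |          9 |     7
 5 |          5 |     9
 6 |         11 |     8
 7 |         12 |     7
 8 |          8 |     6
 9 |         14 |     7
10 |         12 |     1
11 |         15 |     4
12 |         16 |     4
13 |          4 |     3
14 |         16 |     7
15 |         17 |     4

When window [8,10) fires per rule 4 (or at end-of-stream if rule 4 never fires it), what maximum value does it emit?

7

i=0 t=4 v=1: → [4,6),[3,5); WM=−∞
i=1 t=4 v=3: → [4,6),[3,5); WM=1
i=2 t=5 v=9: → [5,7),[4,6); WM=1
i=3 t=8 v=2: → [8,10),[7,9); WM=5; [3,5) fires=3
i=4 t=9 v=7: → [9,11),[8,10); WM=5
i=5 t=5 v=9: → [5,7),[4,6); WM=6; [4,6) fires=9
i=6 t=11 v=8: → [11,13),[10,12); WM=6
i=7 t=12 v=7: → [12,14),[11,13); WM=9; [5,7) fires=9 [7,9) fires=2
i=8 t=8 v=6: → [8,10),[7,9); WM=9
i=9 t=14 v=7: → [14,16),[13,15); WM=11; [8,10) fires=7 [9,11) fires=7
i=10 t=12 v=1: → [12,14),[11,13); WM=11
i=11 t=15 v=4: → [15,17),[14,16); WM=12; [10,12) fires=8
i=12 t=16 v=4: → [16,18),[15,17); WM=12
i=13 t=4 v=3: DROP (t<12-4); WM=13; [11,13) fires=8
i=14 t=16 v=7: → [16,18),[15,17); WM=13
i=15 t=17 v=4: → [17,19),[16,18); WM=14; [12,14) fires=7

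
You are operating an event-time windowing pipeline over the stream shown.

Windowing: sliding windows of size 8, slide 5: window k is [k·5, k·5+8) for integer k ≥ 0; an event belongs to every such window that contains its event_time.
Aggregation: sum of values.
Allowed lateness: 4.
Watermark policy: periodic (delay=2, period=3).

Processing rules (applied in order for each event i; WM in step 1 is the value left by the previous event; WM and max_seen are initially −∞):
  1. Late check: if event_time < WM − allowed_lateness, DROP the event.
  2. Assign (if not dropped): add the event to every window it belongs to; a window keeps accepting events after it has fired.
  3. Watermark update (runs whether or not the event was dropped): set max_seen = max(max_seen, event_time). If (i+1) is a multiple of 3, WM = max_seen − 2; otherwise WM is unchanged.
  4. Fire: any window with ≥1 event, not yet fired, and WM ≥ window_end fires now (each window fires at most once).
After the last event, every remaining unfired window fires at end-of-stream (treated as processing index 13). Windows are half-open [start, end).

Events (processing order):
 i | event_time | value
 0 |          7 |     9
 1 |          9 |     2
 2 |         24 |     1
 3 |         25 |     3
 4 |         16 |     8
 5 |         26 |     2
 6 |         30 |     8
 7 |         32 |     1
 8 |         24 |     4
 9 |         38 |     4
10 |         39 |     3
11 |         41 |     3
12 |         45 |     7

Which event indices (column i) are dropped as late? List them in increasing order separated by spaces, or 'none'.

i=0 t=7 v=9: → [5,13),[0,8); WM=−∞
i=1 t=9 v=2: → [5,13); WM=−∞
i=2 t=24 v=1: → [20,28); WM=22; [0,8) fires=9 [5,13) fires=11
i=3 t=25 v=3: → [25,33),[20,28); WM=22
i=4 t=16 v=8: DROP (t<22-4); WM=22
i=5 t=26 v=2: → [25,33),[20,28); WM=24
i=6 t=30 v=8: → [30,38),[25,33); WM=24
i=7 t=32 v=1: → [30,38),[25,33); WM=24
i=8 t=24 v=4: → [20,28); WM=30; [20,28) fires=10
i=9 t=38 v=4: → [35,43); WM=30
i=10 t=39 v=3: → [35,43); WM=30
i=11 t=41 v=3: → [40,48),[35,43); WM=39; [25,33) fires=14 [30,38) fires=9
i=12 t=45 v=7: → [45,53),[40,48); WM=39

4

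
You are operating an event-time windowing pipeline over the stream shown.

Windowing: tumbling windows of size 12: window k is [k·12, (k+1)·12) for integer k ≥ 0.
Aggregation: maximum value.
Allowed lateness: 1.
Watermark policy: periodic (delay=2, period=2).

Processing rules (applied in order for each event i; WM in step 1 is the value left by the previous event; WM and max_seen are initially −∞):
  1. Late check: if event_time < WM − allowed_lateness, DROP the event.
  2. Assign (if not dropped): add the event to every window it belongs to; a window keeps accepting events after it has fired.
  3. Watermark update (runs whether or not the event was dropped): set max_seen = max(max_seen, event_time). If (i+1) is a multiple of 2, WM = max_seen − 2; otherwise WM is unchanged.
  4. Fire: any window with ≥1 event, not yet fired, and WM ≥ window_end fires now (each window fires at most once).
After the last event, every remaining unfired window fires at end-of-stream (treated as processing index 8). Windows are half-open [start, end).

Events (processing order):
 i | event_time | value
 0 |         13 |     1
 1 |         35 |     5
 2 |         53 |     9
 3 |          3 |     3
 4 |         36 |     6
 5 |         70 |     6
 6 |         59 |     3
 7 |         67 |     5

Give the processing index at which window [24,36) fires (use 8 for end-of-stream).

3

i=0 t=13 v=1: → [12,24); WM=−∞
i=1 t=35 v=5: → [24,36); WM=33; [12,24) fires=1
i=2 t=53 v=9: → [48,60); WM=33
i=3 t=3 v=3: DROP (t<33-1); WM=51; [24,36) fires=5
i=4 t=36 v=6: DROP (t<51-1); WM=51
i=5 t=70 v=6: → [60,72); WM=68; [48,60) fires=9
i=6 t=59 v=3: DROP (t<68-1); WM=68
i=7 t=67 v=5: → [60,72); WM=68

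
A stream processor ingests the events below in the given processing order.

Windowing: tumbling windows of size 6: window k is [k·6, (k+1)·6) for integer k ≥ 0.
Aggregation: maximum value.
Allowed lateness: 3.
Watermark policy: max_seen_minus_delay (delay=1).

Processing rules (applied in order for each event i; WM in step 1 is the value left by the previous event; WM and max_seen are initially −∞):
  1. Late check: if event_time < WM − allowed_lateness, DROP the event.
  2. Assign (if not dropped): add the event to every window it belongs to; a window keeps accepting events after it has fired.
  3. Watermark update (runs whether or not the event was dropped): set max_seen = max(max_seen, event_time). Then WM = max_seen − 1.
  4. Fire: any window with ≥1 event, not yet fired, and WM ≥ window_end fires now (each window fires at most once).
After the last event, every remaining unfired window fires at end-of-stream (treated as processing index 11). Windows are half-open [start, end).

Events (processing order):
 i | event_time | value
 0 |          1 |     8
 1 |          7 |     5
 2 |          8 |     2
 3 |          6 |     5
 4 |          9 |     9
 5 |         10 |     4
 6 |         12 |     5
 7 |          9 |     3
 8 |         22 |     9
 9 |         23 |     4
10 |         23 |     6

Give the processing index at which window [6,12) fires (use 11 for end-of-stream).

8

i=0 t=1 v=8: → [0,6); WM=0
i=1 t=7 v=5: → [6,12); WM=6; [0,6) fires=8
i=2 t=8 v=2: → [6,12); WM=7
i=3 t=6 v=5: → [6,12); WM=7
i=4 t=9 v=9: → [6,12); WM=8
i=5 t=10 v=4: → [6,12); WM=9
i=6 t=12 v=5: → [12,18); WM=11
i=7 t=9 v=3: → [6,12); WM=11
i=8 t=22 v=9: → [18,24); WM=21; [6,12) fires=9 [12,18) fires=5
i=9 t=23 v=4: → [18,24); WM=22
i=10 t=23 v=6: → [18,24); WM=22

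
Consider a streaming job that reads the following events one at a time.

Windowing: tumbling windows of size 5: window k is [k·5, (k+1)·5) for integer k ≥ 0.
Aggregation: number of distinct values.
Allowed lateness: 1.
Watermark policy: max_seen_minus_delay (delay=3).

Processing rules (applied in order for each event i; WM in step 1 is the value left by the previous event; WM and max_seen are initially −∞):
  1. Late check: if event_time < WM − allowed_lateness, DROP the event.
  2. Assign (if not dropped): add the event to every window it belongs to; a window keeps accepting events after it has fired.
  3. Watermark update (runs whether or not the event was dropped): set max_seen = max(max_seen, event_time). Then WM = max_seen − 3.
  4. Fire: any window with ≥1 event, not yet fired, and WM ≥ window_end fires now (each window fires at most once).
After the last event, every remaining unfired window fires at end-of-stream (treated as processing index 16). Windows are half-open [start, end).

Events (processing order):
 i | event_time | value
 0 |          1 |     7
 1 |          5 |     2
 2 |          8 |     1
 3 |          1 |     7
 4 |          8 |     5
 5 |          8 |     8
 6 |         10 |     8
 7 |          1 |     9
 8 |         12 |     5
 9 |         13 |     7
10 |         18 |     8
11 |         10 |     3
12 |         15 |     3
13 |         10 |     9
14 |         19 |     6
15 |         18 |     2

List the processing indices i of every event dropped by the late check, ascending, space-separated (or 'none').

i=0 t=1 v=7: → [0,5); WM=-2
i=1 t=5 v=2: → [5,10); WM=2
i=2 t=8 v=1: → [5,10); WM=5; [0,5) fires=1
i=3 t=1 v=7: DROP (t<5-1); WM=5
i=4 t=8 v=5: → [5,10); WM=5
i=5 t=8 v=8: → [5,10); WM=5
i=6 t=10 v=8: → [10,15); WM=7
i=7 t=1 v=9: DROP (t<7-1); WM=7
i=8 t=12 v=5: → [10,15); WM=9
i=9 t=13 v=7: → [10,15); WM=10; [5,10) fires=4
i=10 t=18 v=8: → [15,20); WM=15; [10,15) fires=3
i=11 t=10 v=3: DROP (t<15-1); WM=15
i=12 t=15 v=3: → [15,20); WM=15
i=13 t=10 v=9: DROP (t<15-1); WM=15
i=14 t=19 v=6: → [15,20); WM=16
i=15 t=18 v=2: → [15,20); WM=16

3 7 11 13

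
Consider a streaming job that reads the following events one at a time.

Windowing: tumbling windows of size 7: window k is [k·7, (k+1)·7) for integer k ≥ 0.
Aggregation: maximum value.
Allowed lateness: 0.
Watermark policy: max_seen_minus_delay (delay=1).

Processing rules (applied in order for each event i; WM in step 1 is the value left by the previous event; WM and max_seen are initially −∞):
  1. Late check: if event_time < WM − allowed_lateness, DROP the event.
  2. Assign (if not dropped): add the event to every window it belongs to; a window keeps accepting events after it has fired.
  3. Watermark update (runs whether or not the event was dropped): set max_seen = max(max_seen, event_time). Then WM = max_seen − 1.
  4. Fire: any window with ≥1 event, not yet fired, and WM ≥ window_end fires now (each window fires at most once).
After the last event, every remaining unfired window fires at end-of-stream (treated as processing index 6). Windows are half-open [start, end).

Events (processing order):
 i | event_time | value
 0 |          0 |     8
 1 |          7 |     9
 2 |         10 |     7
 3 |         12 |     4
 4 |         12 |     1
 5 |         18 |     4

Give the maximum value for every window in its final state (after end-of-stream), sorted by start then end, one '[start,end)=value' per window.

i=0 t=0 v=8: → [0,7); WM=-1
i=1 t=7 v=9: → [7,14); WM=6
i=2 t=10 v=7: → [7,14); WM=9; [0,7) fires=8
i=3 t=12 v=4: → [7,14); WM=11
i=4 t=12 v=1: → [7,14); WM=11
i=5 t=18 v=4: → [14,21); WM=17; [7,14) fires=9

[0,7)=8 [7,14)=9 [14,21)=4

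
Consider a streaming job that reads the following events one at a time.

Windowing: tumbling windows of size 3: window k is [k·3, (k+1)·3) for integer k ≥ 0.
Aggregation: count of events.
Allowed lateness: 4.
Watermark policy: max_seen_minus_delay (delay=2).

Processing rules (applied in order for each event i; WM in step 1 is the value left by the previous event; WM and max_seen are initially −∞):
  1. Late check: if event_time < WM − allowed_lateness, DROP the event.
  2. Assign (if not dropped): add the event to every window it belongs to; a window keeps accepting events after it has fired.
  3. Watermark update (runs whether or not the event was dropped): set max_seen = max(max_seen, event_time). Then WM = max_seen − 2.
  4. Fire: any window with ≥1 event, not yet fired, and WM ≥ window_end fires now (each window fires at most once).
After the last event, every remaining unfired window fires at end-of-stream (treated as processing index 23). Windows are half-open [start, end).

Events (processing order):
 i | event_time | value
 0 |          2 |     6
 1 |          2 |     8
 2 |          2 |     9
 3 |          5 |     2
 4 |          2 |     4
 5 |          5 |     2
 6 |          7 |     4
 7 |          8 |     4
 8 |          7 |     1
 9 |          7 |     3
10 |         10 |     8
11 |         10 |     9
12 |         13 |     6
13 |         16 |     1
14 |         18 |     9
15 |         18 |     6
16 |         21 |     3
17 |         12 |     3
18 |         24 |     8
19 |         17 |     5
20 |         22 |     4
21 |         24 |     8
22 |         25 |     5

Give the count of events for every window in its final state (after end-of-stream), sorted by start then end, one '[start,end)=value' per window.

i=0 t=2 v=6: → [0,3); WM=0
i=1 t=2 v=8: → [0,3); WM=0
i=2 t=2 v=9: → [0,3); WM=0
i=3 t=5 v=2: → [3,6); WM=3; [0,3) fires=3
i=4 t=2 v=4: → [0,3); WM=3
i=5 t=5 v=2: → [3,6); WM=3
i=6 t=7 v=4: → [6,9); WM=5
i=7 t=8 v=4: → [6,9); WM=6; [3,6) fires=2
i=8 t=7 v=1: → [6,9); WM=6
i=9 t=7 v=3: → [6,9); WM=6
i=10 t=10 v=8: → [9,12); WM=8
i=11 t=10 v=9: → [9,12); WM=8
i=12 t=13 v=6: → [12,15); WM=11; [6,9) fires=4
i=13 t=16 v=1: → [15,18); WM=14; [9,12) fires=2
i=14 t=18 v=9: → [18,21); WM=16; [12,15) fires=1
i=15 t=18 v=6: → [18,21); WM=16
i=16 t=21 v=3: → [21,24); WM=19; [15,18) fires=1
i=17 t=12 v=3: DROP (t<19-4); WM=19
i=18 t=24 v=8: → [24,27); WM=22; [18,21) fires=2
i=19 t=17 v=5: DROP (t<22-4); WM=22
i=20 t=22 v=4: → [21,24); WM=22
i=21 t=24 v=8: → [24,27); WM=22
i=22 t=25 v=5: → [24,27); WM=23

[0,3)=4 [3,6)=2 [6,9)=4 [9,12)=2 [12,15)=1 [15,18)=1 [18,21)=2 [21,24)=2 [24,27)=3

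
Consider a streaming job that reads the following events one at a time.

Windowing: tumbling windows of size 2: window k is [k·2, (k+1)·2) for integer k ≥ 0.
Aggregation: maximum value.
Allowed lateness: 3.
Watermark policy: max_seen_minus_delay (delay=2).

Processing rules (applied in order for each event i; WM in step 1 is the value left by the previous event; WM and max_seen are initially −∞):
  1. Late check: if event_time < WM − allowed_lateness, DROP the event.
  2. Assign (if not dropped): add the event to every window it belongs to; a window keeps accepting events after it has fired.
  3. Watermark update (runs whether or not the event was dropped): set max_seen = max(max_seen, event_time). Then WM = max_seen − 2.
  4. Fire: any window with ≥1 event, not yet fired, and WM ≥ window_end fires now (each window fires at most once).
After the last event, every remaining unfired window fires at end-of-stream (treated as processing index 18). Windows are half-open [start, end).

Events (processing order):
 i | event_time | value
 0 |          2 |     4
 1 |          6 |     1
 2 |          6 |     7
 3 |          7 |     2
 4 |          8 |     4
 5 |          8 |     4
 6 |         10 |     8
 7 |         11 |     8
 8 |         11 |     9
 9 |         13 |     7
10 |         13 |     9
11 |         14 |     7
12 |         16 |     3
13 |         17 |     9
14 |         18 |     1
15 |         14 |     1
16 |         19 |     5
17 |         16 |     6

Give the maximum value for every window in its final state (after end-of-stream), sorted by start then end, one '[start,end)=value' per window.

i=0 t=2 v=4: → [2,4); WM=0
i=1 t=6 v=1: → [6,8); WM=4; [2,4) fires=4
i=2 t=6 v=7: → [6,8); WM=4
i=3 t=7 v=2: → [6,8); WM=5
i=4 t=8 v=4: → [8,10); WM=6
i=5 t=8 v=4: → [8,10); WM=6
i=6 t=10 v=8: → [10,12); WM=8; [6,8) fires=7
i=7 t=11 v=8: → [10,12); WM=9
i=8 t=11 v=9: → [10,12); WM=9
i=9 t=13 v=7: → [12,14); WM=11; [8,10) fires=4
i=10 t=13 v=9: → [12,14); WM=11
i=11 t=14 v=7: → [14,16); WM=12; [10,12) fires=9
i=12 t=16 v=3: → [16,18); WM=14; [12,14) fires=9
i=13 t=17 v=9: → [16,18); WM=15
i=14 t=18 v=1: → [18,20); WM=16; [14,16) fires=7
i=15 t=14 v=1: → [14,16); WM=16
i=16 t=19 v=5: → [18,20); WM=17
i=17 t=16 v=6: → [16,18); WM=17

[2,4)=4 [6,8)=7 [8,10)=4 [10,12)=9 [12,14)=9 [14,16)=7 [16,18)=9 [18,20)=5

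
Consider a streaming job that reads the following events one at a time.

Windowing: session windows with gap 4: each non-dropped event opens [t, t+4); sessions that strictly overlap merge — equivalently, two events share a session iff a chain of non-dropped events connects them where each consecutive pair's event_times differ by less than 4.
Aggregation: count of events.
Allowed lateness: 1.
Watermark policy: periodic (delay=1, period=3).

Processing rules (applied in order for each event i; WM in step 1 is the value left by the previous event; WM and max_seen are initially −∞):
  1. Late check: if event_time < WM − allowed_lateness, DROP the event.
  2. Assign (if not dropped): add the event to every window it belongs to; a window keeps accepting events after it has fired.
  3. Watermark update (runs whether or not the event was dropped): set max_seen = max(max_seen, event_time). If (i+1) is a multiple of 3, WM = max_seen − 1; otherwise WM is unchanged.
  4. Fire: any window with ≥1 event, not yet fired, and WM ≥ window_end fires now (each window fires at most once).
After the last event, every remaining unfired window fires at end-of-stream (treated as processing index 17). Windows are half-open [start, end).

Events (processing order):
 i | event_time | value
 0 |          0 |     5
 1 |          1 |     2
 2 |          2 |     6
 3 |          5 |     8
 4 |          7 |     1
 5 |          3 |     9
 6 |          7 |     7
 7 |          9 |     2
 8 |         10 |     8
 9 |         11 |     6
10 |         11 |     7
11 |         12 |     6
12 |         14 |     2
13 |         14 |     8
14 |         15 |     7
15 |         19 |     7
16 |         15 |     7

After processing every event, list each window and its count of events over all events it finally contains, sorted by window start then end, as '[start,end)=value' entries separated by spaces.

i=0 t=0 v=5: → [0,4); WM=−∞
i=1 t=1 v=2: → [0,5); WM=−∞
i=2 t=2 v=6: → [0,6); WM=1
i=3 t=5 v=8: → [0,9); WM=1
i=4 t=7 v=1: → [0,11); WM=1
i=5 t=3 v=9: → [0,11); WM=6
i=6 t=7 v=7: → [0,11); WM=6
i=7 t=9 v=2: → [0,13); WM=6
i=8 t=10 v=8: → [0,14); WM=9
i=9 t=11 v=6: → [0,15); WM=9
i=10 t=11 v=7: → [0,15); WM=9
i=11 t=12 v=6: → [0,16); WM=11
i=12 t=14 v=2: → [0,18); WM=11
i=13 t=14 v=8: → [0,18); WM=11
i=14 t=15 v=7: → [0,19); WM=14
i=15 t=19 v=7: → [19,23); WM=14
i=16 t=15 v=7: → [0,19); WM=14

[0,19)=16 [19,23)=1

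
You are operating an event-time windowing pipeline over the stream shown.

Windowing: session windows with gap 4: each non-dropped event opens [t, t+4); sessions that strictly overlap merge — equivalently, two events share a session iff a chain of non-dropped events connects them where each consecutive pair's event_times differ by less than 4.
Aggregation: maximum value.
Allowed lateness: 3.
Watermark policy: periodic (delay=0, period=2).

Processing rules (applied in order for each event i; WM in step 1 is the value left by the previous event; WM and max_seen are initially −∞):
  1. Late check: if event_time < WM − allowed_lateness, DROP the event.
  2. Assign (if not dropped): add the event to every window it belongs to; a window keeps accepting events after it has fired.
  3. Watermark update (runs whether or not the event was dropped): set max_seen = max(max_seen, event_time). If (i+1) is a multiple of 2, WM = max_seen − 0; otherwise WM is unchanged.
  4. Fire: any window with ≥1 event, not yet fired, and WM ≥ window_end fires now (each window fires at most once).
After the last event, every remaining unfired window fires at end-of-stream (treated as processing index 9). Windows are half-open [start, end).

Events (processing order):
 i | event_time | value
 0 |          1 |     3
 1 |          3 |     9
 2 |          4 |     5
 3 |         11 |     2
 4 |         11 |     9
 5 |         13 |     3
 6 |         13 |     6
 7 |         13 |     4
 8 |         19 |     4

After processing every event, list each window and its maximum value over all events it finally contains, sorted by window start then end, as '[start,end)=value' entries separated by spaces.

[1,8)=9 [11,17)=9 [19,23)=4

i=0 t=1 v=3: → [1,5); WM=−∞
i=1 t=3 v=9: → [1,7); WM=3
i=2 t=4 v=5: → [1,8); WM=3
i=3 t=11 v=2: → [11,15); WM=11
i=4 t=11 v=9: → [11,15); WM=11
i=5 t=13 v=3: → [11,17); WM=13
i=6 t=13 v=6: → [11,17); WM=13
i=7 t=13 v=4: → [11,17); WM=13
i=8 t=19 v=4: → [19,23); WM=13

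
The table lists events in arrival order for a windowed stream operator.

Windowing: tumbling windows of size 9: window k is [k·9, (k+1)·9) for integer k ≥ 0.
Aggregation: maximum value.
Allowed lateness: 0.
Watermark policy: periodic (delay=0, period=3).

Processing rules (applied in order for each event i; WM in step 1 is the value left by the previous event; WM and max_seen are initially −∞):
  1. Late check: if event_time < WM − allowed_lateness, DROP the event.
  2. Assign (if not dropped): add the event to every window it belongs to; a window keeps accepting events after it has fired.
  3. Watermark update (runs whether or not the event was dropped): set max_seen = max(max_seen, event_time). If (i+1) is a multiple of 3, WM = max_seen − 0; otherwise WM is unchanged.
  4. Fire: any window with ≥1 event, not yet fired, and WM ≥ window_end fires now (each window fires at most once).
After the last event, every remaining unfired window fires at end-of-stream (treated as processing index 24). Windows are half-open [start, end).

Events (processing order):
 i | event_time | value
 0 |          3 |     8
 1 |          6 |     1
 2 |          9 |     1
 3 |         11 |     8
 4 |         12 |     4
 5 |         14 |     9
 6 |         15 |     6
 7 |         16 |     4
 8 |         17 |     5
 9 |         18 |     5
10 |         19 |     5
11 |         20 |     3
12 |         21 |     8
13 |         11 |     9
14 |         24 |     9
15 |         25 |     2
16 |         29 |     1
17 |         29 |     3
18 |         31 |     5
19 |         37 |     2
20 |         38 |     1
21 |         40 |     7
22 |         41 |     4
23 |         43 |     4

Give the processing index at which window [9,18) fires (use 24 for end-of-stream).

11

i=0 t=3 v=8: → [0,9); WM=−∞
i=1 t=6 v=1: → [0,9); WM=−∞
i=2 t=9 v=1: → [9,18); WM=9; [0,9) fires=8
i=3 t=11 v=8: → [9,18); WM=9
i=4 t=12 v=4: → [9,18); WM=9
i=5 t=14 v=9: → [9,18); WM=14
i=6 t=15 v=6: → [9,18); WM=14
i=7 t=16 v=4: → [9,18); WM=14
i=8 t=17 v=5: → [9,18); WM=17
i=9 t=18 v=5: → [18,27); WM=17
i=10 t=19 v=5: → [18,27); WM=17
i=11 t=20 v=3: → [18,27); WM=20; [9,18) fires=9
i=12 t=21 v=8: → [18,27); WM=20
i=13 t=11 v=9: DROP (t<20-0); WM=20
i=14 t=24 v=9: → [18,27); WM=24
i=15 t=25 v=2: → [18,27); WM=24
i=16 t=29 v=1: → [27,36); WM=24
i=17 t=29 v=3: → [27,36); WM=29; [18,27) fires=9
i=18 t=31 v=5: → [27,36); WM=29
i=19 t=37 v=2: → [36,45); WM=29
i=20 t=38 v=1: → [36,45); WM=38; [27,36) fires=5
i=21 t=40 v=7: → [36,45); WM=38
i=22 t=41 v=4: → [36,45); WM=38
i=23 t=43 v=4: → [36,45); WM=43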